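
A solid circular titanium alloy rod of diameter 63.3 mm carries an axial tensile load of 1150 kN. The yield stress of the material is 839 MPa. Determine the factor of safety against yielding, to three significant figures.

A = πd²/4 = 3147 mm².
σ = F/A = 1150000/3147 = 365.4 MPa.
n = 839/365.4 = 2.296.

n = 2.30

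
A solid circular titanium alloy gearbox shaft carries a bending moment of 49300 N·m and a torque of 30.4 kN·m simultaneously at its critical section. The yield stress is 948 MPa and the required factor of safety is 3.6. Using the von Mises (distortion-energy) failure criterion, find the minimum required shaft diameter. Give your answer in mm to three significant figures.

d = 129 mm

σ_allow = σ_y/n = 948/3.6 = 263.3 MPa.
For a solid shaft σ_b = 32M/(πd³) and τ = 16T/(πd³), so the von Mises stress is σ' = (16/πd³)·√(4M²+3T²).
√(4M²+3T²) = √(4×(4.930×10^7)² + 3×(3.040×10^7)²) = 1.118×10^8 N·mm.
d³ = 16×1.118×10^8/(π×263.3) = 2.162×10^6 mm³.
d = 129.3 mm.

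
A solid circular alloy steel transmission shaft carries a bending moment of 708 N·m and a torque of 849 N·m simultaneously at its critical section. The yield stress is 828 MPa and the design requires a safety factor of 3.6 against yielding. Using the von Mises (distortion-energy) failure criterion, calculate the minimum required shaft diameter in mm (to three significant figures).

σ_allow = σ_y/n = 828/3.6 = 230.0 MPa.
For a solid shaft σ_b = 32M/(πd³) and τ = 16T/(πd³), so the von Mises stress is σ' = (16/πd³)·√(4M²+3T²).
√(4M²+3T²) = √(4×(708000)² + 3×(849000)²) = 2.041×10^6 N·mm.
d³ = 16×2.041×10^6/(π×230.0) = 45200 mm³.
d = 35.62 mm.

d = 35.6 mm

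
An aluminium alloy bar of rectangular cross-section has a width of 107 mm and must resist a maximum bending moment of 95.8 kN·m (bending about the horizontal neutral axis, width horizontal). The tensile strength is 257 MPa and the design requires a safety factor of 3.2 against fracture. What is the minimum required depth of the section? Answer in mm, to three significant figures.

h = 259 mm

σ_allow = 257/3.2 = 80.31 MPa.
For a rectangular section σ = 6M/(bh²), so h² = 6M/(b σ_allow) = 6×9.5800×10^7/(107×80.31) = 66890 mm².
h = 258.6 mm.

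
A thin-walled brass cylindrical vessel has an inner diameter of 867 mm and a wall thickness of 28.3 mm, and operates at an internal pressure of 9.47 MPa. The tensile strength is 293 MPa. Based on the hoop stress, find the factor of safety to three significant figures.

n = 2.02

σ_h = pD/(2t) = 9.47×867/(2×28.3) = 145.1 MPa.
n = 293/145.1 = 2.020.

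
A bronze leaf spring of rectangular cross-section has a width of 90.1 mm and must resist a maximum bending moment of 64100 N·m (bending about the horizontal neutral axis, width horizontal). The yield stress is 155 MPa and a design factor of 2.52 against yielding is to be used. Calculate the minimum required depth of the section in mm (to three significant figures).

h = 263 mm

σ_allow = 155/2.52 = 61.51 MPa.
For a rectangular section σ = 6M/(bh²), so h² = 6M/(b σ_allow) = 6×6.4100×10^7/(90.1×61.51) = 69400 mm².
h = 263.4 mm.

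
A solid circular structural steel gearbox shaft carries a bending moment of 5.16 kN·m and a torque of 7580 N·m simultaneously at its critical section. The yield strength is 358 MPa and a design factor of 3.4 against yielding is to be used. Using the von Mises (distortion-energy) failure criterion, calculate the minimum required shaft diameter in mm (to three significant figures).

d = 93.1 mm

σ_allow = σ_y/n = 358/3.4 = 105.3 MPa.
For a solid shaft σ_b = 32M/(πd³) and τ = 16T/(πd³), so the von Mises stress is σ' = (16/πd³)·√(4M²+3T²).
√(4M²+3T²) = √(4×(5.160×10^6)² + 3×(7.580×10^6)²) = 1.670×10^7 N·mm.
d³ = 16×1.670×10^7/(π×105.3) = 807700 mm³.
d = 93.13 mm.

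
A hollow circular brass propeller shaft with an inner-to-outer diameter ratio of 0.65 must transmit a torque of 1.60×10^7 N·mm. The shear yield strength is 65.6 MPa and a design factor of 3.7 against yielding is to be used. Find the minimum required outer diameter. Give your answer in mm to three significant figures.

d_o = 178 mm

τ_allow = 65.6/3.7 = 17.73 MPa.
For a hollow shaft τ = 16T/[πd_o³(1−k⁴)] with k = 0.65, so 1−k⁴ = 0.8215.
d_o³ = 16T/[π τ_allow (1−k⁴)] = 16×1.6000×10^7/(π×17.73×0.8215) = 5.595×10^6 mm³.
d_o = 177.5 mm.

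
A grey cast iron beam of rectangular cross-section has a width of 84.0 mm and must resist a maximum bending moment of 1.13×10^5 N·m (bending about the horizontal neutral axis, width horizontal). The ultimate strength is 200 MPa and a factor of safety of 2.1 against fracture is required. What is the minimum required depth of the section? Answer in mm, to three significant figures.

σ_allow = 200/2.1 = 95.24 MPa.
For a rectangular section σ = 6M/(bh²), so h² = 6M/(b σ_allow) = 6×1.1300×10^8/(84.0×95.24) = 84750 mm².
h = 291.1 mm.

h = 291 mm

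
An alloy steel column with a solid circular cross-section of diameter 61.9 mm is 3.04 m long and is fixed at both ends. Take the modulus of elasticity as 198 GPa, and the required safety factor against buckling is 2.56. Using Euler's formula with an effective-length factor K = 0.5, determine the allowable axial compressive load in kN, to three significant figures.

I = πd⁴/64 = π×61.9⁴/64 = 720700 mm⁴.
Effective length L_e = KL = 0.5×3.04 m = 1520 mm.
Euler critical load P_cr = π²EI/L_e² = π²×198000×720700/1520² = 609600 N.
P_allow = P_cr/n = 609600/2.56 = 238100 N.

P_allow = 238 kN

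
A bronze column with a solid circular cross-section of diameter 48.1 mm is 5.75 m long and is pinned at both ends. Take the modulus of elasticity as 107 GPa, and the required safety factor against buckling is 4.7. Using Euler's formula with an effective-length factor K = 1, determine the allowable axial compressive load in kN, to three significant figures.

I = πd⁴/64 = π×48.1⁴/64 = 262800 mm⁴.
Effective length L_e = KL = 1×5.75 m = 5750 mm.
Euler critical load P_cr = π²EI/L_e² = π²×107000×262800/5750² = 8393 N.
P_allow = P_cr/n = 8393/4.7 = 1786 N.

P_allow = 1.79 kN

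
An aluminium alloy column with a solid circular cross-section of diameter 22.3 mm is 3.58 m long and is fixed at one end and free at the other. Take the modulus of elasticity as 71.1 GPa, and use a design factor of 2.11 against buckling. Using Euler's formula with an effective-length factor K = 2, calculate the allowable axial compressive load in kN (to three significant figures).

I = πd⁴/64 = π×22.3⁴/64 = 12140 mm⁴.
Effective length L_e = KL = 2×3.58 m = 7160 mm.
Euler critical load P_cr = π²EI/L_e² = π²×71100×12140/7160² = 166.2 N.
P_allow = P_cr/n = 166.2/2.11 = 78.75 N.

P_allow = 0.0787 kN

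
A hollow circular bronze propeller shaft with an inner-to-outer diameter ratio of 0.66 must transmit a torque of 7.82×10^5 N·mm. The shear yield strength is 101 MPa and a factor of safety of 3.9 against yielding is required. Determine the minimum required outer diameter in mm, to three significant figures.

d_o = 57.5 mm

τ_allow = 101/3.9 = 25.90 MPa.
For a hollow shaft τ = 16T/[πd_o³(1−k⁴)] with k = 0.66, so 1−k⁴ = 0.8103.
d_o³ = 16T/[π τ_allow (1−k⁴)] = 16×782000/(π×25.90×0.8103) = 189800 mm³.
d_o = 57.47 mm.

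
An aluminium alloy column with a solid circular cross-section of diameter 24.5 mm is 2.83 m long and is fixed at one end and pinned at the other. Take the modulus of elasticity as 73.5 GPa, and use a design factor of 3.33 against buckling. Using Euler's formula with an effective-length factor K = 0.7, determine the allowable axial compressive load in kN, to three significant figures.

P_allow = 0.982 kN

I = πd⁴/64 = π×24.5⁴/64 = 17690 mm⁴.
Effective length L_e = KL = 0.7×2.83 m = 1981 mm.
Euler critical load P_cr = π²EI/L_e² = π²×73500×17690/1981² = 3269 N.
P_allow = P_cr/n = 3269/3.33 = 981.8 N.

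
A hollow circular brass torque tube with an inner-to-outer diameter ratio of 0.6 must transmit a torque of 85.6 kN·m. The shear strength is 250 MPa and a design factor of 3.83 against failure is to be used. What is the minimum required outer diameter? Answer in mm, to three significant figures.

d_o = 197 mm

τ_allow = 250/3.83 = 65.27 MPa.
For a hollow shaft τ = 16T/[πd_o³(1−k⁴)] with k = 0.6, so 1−k⁴ = 0.8704.
d_o³ = 16T/[π τ_allow (1−k⁴)] = 16×8.5600×10^7/(π×65.27×0.8704) = 7.673×10^6 mm³.
d_o = 197.2 mm.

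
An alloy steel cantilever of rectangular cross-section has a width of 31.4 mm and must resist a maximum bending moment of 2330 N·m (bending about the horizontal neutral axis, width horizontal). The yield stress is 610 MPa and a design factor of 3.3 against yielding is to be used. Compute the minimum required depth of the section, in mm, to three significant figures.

σ_allow = 610/3.3 = 184.8 MPa.
For a rectangular section σ = 6M/(bh²), so h² = 6M/(b σ_allow) = 6×2330000/(31.4×184.8) = 2409 mm².
h = 49.08 mm.

h = 49.1 mm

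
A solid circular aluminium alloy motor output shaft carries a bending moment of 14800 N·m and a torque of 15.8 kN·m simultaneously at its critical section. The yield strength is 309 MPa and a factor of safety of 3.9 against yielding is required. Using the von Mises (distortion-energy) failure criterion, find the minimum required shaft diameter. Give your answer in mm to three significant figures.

d = 137 mm

σ_allow = σ_y/n = 309/3.9 = 79.23 MPa.
For a solid shaft σ_b = 32M/(πd³) and τ = 16T/(πd³), so the von Mises stress is σ' = (16/πd³)·√(4M²+3T²).
√(4M²+3T²) = √(4×(1.480×10^7)² + 3×(1.580×10^7)²) = 4.031×10^7 N·mm.
d³ = 16×4.031×10^7/(π×79.23) = 2.591×10^6 mm³.
d = 137.4 mm.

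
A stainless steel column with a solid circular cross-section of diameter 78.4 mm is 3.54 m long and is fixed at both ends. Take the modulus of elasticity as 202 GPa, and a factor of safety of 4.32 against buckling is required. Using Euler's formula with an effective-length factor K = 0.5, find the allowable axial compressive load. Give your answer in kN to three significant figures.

P_allow = 273 kN

I = πd⁴/64 = π×78.4⁴/64 = 1.855×10^6 mm⁴.
Effective length L_e = KL = 0.5×3.54 m = 1770 mm.
Euler critical load P_cr = π²EI/L_e² = π²×202000×1.855×10^6/1770² = 1.180×10^6 N.
P_allow = P_cr/n = 1.180×10^6/4.32 = 273200 N.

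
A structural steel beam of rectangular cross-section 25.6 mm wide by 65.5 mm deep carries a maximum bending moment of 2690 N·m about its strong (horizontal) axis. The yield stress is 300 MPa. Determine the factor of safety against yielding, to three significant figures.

n = 2.04

Section modulus S = bh²/6 = 25.6×65.5²/6 = 18310 mm³.
σ = M/S = 2690000/18310 = 147.0 MPa.
n = 300/147.0 = 2.041.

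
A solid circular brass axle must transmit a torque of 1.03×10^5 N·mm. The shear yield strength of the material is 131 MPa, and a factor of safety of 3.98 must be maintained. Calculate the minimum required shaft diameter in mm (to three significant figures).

d = 25.2 mm

Allowable shear stress τ_allow = 131/3.98 = 32.91 MPa.
For a solid shaft τ = 16T/(πd³), so d³ = 16T/(π τ_allow) = 16×103000/(π×32.91) = 15940 mm³.
d = (15940)^(1/3) = 25.17 mm.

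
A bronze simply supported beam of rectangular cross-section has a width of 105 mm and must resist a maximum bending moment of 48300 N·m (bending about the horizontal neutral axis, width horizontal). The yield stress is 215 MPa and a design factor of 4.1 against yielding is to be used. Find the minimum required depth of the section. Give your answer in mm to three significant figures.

σ_allow = 215/4.1 = 52.44 MPa.
For a rectangular section σ = 6M/(bh²), so h² = 6M/(b σ_allow) = 6×4.8300×10^7/(105×52.44) = 52630 mm².
h = 229.4 mm.

h = 229 mm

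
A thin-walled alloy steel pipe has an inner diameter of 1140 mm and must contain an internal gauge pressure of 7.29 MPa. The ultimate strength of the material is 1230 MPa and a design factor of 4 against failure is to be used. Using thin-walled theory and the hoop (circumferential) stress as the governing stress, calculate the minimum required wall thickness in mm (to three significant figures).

t = 13.5 mm

σ_allow = 1230/4 = 307.5 MPa.
Hoop stress σ_h = pD/(2t), so t = pD/(2σ_allow) = 7.29×1140/(2×307.5) = 13.51 mm.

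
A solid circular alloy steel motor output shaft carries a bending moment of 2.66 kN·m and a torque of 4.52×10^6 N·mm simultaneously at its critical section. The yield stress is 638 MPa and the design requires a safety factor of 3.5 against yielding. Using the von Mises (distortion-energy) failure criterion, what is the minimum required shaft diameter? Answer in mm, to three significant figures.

σ_allow = σ_y/n = 638/3.5 = 182.3 MPa.
For a solid shaft σ_b = 32M/(πd³) and τ = 16T/(πd³), so the von Mises stress is σ' = (16/πd³)·√(4M²+3T²).
√(4M²+3T²) = √(4×(2.660×10^6)² + 3×(4.520×10^6)²) = 9.465×10^6 N·mm.
d³ = 16×9.465×10^6/(π×182.3) = 264500 mm³.
d = 64.19 mm.

d = 64.2 mm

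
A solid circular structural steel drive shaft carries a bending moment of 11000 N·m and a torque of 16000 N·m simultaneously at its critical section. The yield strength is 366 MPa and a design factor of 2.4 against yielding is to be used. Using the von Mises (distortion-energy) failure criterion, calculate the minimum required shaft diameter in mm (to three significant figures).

d = 106 mm

σ_allow = σ_y/n = 366/2.4 = 152.5 MPa.
For a solid shaft σ_b = 32M/(πd³) and τ = 16T/(πd³), so the von Mises stress is σ' = (16/πd³)·√(4M²+3T²).
√(4M²+3T²) = √(4×(1.100×10^7)² + 3×(1.600×10^7)²) = 3.538×10^7 N·mm.
d³ = 16×3.538×10^7/(π×152.5) = 1.182×10^6 mm³.
d = 105.7 mm.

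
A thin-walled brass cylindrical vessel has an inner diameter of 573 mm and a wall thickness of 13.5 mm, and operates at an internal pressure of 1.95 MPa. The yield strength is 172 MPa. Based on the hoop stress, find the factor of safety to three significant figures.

σ_h = pD/(2t) = 1.95×573/(2×13.5) = 41.38 MPa.
n = 172/41.38 = 4.156.

n = 4.16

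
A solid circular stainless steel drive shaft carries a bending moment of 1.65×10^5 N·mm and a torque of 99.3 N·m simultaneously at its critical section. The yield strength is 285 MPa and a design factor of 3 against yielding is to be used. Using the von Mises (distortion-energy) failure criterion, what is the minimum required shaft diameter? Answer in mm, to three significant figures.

σ_allow = σ_y/n = 285/3 = 95.00 MPa.
For a solid shaft σ_b = 32M/(πd³) and τ = 16T/(πd³), so the von Mises stress is σ' = (16/πd³)·√(4M²+3T²).
√(4M²+3T²) = √(4×(165000)² + 3×(99300)²) = 372100 N·mm.
d³ = 16×372100/(π×95.00) = 19950 mm³.
d = 27.12 mm.

d = 27.1 mm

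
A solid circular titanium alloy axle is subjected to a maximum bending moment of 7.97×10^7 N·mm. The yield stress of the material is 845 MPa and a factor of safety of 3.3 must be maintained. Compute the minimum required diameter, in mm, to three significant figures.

d = 147 mm

σ_allow = 845/3.3 = 256.1 MPa.
For a solid circular section σ = 32M/(πd³), so d³ = 32M/(π σ_allow) = 32×7.9700×10^7/(π×256.1) = 3.170×10^6 mm³.
d = 146.9 mm.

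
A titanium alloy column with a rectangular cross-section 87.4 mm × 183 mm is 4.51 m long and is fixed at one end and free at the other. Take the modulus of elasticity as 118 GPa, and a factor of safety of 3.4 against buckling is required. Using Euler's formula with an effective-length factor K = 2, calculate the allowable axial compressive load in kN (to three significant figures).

P_allow = 42.9 kN

Buckling occurs about the weak axis: I_min = h·b³/12 = 183×87.4³/12 = 1.018×10^7 mm⁴ (b = 87.4 mm is the smaller dimension).
Effective length L_e = KL = 2×4.51 m = 9020 mm.
Euler critical load P_cr = π²EI/L_e² = π²×118000×1.018×10^7/9020² = 145700 N.
P_allow = P_cr/n = 145700/3.4 = 42860 N.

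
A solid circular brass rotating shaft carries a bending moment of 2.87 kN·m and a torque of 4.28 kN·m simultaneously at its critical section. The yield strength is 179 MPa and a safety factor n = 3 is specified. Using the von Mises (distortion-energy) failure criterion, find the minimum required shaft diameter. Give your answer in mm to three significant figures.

d = 92.8 mm

σ_allow = σ_y/n = 179/3 = 59.67 MPa.
For a solid shaft σ_b = 32M/(πd³) and τ = 16T/(πd³), so the von Mises stress is σ' = (16/πd³)·√(4M²+3T²).
√(4M²+3T²) = √(4×(2.870×10^6)² + 3×(4.280×10^6)²) = 9.376×10^6 N·mm.
d³ = 16×9.376×10^6/(π×59.67) = 800300 mm³.
d = 92.84 mm.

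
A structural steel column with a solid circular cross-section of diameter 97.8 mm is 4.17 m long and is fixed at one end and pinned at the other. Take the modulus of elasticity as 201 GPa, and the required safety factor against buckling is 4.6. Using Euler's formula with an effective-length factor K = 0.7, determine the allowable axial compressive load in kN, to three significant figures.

P_allow = 227 kN

I = πd⁴/64 = π×97.8⁴/64 = 4.491×10^6 mm⁴.
Effective length L_e = KL = 0.7×4.17 m = 2919 mm.
Euler critical load P_cr = π²EI/L_e² = π²×201000×4.491×10^6/2919² = 1.046×10^6 N.
P_allow = P_cr/n = 1.046×10^6/4.6 = 227300 N.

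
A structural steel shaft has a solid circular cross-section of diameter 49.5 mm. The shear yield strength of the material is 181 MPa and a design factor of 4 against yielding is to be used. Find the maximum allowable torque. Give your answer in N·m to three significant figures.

T_allow = 1080 N·m

τ_allow = 181/4 = 45.25 MPa.
For a solid shaft T_allow = τ_allow·πd³/16; πd³/16 = π×49.5³/16 = 23810 mm³.
T_allow = 45.25×23810 = 1.078×10^6 N·mm = 1078 N·m.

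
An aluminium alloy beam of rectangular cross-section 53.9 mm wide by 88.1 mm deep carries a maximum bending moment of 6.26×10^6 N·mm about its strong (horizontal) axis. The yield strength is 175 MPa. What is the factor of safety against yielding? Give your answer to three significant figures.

Section modulus S = bh²/6 = 53.9×88.1²/6 = 69730 mm³.
σ = M/S = 6260000/69730 = 89.78 MPa.
n = 175/89.78 = 1.949.

n = 1.95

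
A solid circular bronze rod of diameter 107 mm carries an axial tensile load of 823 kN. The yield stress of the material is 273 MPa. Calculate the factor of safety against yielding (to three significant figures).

n = 2.98

A = πd²/4 = 8992 mm².
σ = F/A = 823000/8992 = 91.53 MPa.
n = 273/91.53 = 2.983.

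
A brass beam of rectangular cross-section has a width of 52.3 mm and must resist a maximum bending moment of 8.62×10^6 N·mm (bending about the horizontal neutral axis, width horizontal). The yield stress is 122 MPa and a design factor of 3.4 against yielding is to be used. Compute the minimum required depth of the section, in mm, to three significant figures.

h = 166 mm

σ_allow = 122/3.4 = 35.88 MPa.
For a rectangular section σ = 6M/(bh²), so h² = 6M/(b σ_allow) = 6×8620000/(52.3×35.88) = 27560 mm².
h = 166.0 mm.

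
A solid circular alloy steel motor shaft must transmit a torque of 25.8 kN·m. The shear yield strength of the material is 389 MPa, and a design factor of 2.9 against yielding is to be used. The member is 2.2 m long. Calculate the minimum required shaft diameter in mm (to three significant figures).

Allowable shear stress τ_allow = 389/2.9 = 134.1 MPa.
For a solid shaft τ = 16T/(πd³), so d³ = 16T/(π τ_allow) = 16×2.5800×10^7/(π×134.1) = 979600 mm³.
d = (979600)^(1/3) = 99.31 mm.

d = 99.3 mm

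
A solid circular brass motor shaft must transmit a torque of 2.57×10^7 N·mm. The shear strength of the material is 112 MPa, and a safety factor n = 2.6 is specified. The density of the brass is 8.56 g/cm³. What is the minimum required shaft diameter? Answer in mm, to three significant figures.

Allowable shear stress τ_allow = 112/2.6 = 43.08 MPa.
For a solid shaft τ = 16T/(πd³), so d³ = 16T/(π τ_allow) = 16×2.5700×10^7/(π×43.08) = 3.038×10^6 mm³.
d = (3.038×10^6)^(1/3) = 144.8 mm.

d = 145 mm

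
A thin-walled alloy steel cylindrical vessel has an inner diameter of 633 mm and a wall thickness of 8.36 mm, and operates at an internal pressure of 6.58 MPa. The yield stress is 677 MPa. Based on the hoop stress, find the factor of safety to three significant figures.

n = 2.72

σ_h = pD/(2t) = 6.58×633/(2×8.36) = 249.1 MPa.
n = 677/249.1 = 2.718.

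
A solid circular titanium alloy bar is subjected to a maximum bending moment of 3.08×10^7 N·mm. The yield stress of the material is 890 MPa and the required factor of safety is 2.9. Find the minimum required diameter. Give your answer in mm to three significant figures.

σ_allow = 890/2.9 = 306.9 MPa.
For a solid circular section σ = 32M/(πd³), so d³ = 32M/(π σ_allow) = 32×3.0800×10^7/(π×306.9) = 1.022×10^6 mm³.
d = 100.7 mm.

d = 101 mm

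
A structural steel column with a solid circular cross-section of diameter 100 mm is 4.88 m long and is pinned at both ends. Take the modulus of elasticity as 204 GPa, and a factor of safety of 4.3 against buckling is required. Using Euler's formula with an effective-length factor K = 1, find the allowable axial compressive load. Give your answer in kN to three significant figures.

P_allow = 96.5 kN

I = πd⁴/64 = π×100⁴/64 = 4.909×10^6 mm⁴.
Effective length L_e = KL = 1×4.88 m = 4880 mm.
Euler critical load P_cr = π²EI/L_e² = π²×204000×4.909×10^6/4880² = 415000 N.
P_allow = P_cr/n = 415000/4.3 = 96510 N.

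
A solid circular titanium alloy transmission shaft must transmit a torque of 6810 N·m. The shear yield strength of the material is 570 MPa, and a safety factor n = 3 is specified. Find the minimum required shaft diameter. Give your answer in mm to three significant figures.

Allowable shear stress τ_allow = 570/3 = 190.0 MPa.
For a solid shaft τ = 16T/(πd³), so d³ = 16T/(π τ_allow) = 16×6810000/(π×190.0) = 182500 mm³.
d = (182500)^(1/3) = 56.73 mm.

d = 56.7 mm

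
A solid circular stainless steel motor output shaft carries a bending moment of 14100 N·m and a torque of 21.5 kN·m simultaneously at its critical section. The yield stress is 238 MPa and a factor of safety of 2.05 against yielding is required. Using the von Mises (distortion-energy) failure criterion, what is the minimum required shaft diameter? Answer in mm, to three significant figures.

d = 127 mm

σ_allow = σ_y/n = 238/2.05 = 116.1 MPa.
For a solid shaft σ_b = 32M/(πd³) and τ = 16T/(πd³), so the von Mises stress is σ' = (16/πd³)·√(4M²+3T²).
√(4M²+3T²) = √(4×(1.410×10^7)² + 3×(2.150×10^7)²) = 4.671×10^7 N·mm.
d³ = 16×4.671×10^7/(π×116.1) = 2.049×10^6 mm³.
d = 127.0 mm.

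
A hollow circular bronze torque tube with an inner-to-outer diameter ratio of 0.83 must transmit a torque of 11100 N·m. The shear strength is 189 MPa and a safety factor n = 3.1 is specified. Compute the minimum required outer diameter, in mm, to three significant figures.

τ_allow = 189/3.1 = 60.97 MPa.
For a hollow shaft τ = 16T/[πd_o³(1−k⁴)] with k = 0.83, so 1−k⁴ = 0.5254.
d_o³ = 16T/[π τ_allow (1−k⁴)] = 16×1.1100×10^7/(π×60.97×0.5254) = 1.765×10^6 mm³.
d_o = 120.8 mm.

d_o = 121 mm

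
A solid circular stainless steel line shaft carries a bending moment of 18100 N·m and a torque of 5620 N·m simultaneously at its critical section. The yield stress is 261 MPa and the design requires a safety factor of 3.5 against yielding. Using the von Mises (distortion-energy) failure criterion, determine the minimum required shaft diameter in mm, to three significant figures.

d = 137 mm

σ_allow = σ_y/n = 261/3.5 = 74.57 MPa.
For a solid shaft σ_b = 32M/(πd³) and τ = 16T/(πd³), so the von Mises stress is σ' = (16/πd³)·√(4M²+3T²).
√(4M²+3T²) = √(4×(1.810×10^7)² + 3×(5.620×10^6)²) = 3.749×10^7 N·mm.
d³ = 16×3.749×10^7/(π×74.57) = 2.560×10^6 mm³.
d = 136.8 mm.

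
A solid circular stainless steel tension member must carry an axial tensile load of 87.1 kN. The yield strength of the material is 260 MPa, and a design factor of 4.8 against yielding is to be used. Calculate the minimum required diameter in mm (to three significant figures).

d = 45.2 mm

Allowable stress σ_allow = 260/4.8 = 54.17 MPa.
Required area A = F/σ_allow = 87100/54.17 = 1608 mm².
A = πd²/4 → d = √(4A/π) = 45.25 mm.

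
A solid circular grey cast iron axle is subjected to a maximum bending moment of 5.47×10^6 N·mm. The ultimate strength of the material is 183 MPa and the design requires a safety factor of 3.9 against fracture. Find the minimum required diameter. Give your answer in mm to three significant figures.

d = 106 mm

σ_allow = 183/3.9 = 46.92 MPa.
For a solid circular section σ = 32M/(πd³), so d³ = 32M/(π σ_allow) = 32×5470000/(π×46.92) = 1.187×10^6 mm³.
d = 105.9 mm.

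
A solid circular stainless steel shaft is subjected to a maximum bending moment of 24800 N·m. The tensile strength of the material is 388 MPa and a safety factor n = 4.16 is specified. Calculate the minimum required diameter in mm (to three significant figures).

d = 139 mm

σ_allow = 388/4.16 = 93.27 MPa.
For a solid circular section σ = 32M/(πd³), so d³ = 32M/(π σ_allow) = 32×2.4800×10^7/(π×93.27) = 2.708×10^6 mm³.
d = 139.4 mm.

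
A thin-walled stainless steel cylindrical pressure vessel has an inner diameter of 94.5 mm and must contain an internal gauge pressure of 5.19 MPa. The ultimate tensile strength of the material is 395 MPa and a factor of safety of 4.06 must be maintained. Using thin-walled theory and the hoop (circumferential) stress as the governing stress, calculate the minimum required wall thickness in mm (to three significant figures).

σ_allow = 395/4.06 = 97.29 MPa.
Hoop stress σ_h = pD/(2t), so t = pD/(2σ_allow) = 5.19×94.5/(2×97.29) = 2.521 mm.

t = 2.52 mm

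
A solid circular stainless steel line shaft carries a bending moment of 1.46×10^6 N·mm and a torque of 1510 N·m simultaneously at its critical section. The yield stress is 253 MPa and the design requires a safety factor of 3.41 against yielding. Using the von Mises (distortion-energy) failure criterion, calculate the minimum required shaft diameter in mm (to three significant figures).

d = 64.6 mm

σ_allow = σ_y/n = 253/3.41 = 74.19 MPa.
For a solid shaft σ_b = 32M/(πd³) and τ = 16T/(πd³), so the von Mises stress is σ' = (16/πd³)·√(4M²+3T²).
√(4M²+3T²) = √(4×(1.460×10^6)² + 3×(1.510×10^6)²) = 3.920×10^6 N·mm.
d³ = 16×3.920×10^6/(π×74.19) = 269100 mm³.
d = 64.56 mm.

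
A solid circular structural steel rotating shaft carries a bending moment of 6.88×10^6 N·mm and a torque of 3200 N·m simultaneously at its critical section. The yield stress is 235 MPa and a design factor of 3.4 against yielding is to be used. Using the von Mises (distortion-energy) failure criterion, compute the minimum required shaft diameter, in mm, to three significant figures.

d = 103 mm

σ_allow = σ_y/n = 235/3.4 = 69.12 MPa.
For a solid shaft σ_b = 32M/(πd³) and τ = 16T/(πd³), so the von Mises stress is σ' = (16/πd³)·√(4M²+3T²).
√(4M²+3T²) = √(4×(6.880×10^6)² + 3×(3.200×10^6)²) = 1.483×10^7 N·mm.
d³ = 16×1.483×10^7/(π×69.12) = 1.093×10^6 mm³.
d = 103.0 mm.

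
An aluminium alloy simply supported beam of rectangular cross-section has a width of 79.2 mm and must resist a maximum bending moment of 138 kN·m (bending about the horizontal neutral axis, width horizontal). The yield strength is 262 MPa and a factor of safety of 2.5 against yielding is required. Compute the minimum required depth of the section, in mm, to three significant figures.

h = 316 mm

σ_allow = 262/2.5 = 104.8 MPa.
For a rectangular section σ = 6M/(bh²), so h² = 6M/(b σ_allow) = 6×1.3800×10^8/(79.2×104.8) = 99760 mm².
h = 315.8 mm.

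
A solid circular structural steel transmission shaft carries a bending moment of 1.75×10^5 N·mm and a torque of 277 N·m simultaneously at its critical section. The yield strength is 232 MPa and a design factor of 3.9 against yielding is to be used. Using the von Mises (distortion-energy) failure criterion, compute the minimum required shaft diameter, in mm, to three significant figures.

d = 37.0 mm

σ_allow = σ_y/n = 232/3.9 = 59.49 MPa.
For a solid shaft σ_b = 32M/(πd³) and τ = 16T/(πd³), so the von Mises stress is σ' = (16/πd³)·√(4M²+3T²).
√(4M²+3T²) = √(4×(175000)² + 3×(277000)²) = 593900 N·mm.
d³ = 16×593900/(π×59.49) = 50840 mm³.
d = 37.05 mm.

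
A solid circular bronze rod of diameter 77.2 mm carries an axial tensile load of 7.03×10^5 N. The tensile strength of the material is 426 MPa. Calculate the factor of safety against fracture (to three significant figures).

A = πd²/4 = 4681 mm².
σ = F/A = 703000/4681 = 150.2 MPa.
n = 426/150.2 = 2.836.

n = 2.84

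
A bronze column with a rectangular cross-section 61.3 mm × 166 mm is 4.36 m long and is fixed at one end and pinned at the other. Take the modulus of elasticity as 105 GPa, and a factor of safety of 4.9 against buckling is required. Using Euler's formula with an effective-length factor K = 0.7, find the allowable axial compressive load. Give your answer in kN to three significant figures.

P_allow = 72.3 kN

Buckling occurs about the weak axis: I_min = h·b³/12 = 166×61.3³/12 = 3.186×10^6 mm⁴ (b = 61.3 mm is the smaller dimension).
Effective length L_e = KL = 0.7×4.36 m = 3052 mm.
Euler critical load P_cr = π²EI/L_e² = π²×105000×3.186×10^6/3052² = 354500 N.
P_allow = P_cr/n = 354500/4.9 = 72350 N.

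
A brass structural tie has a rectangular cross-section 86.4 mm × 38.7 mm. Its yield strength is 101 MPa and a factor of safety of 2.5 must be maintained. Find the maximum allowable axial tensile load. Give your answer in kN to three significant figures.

σ_allow = 101/2.5 = 40.40 MPa.
A = 86.4×38.7 = 3344 mm².
F_allow = σ_allow × A = 40.40×3344 = 135100 N.

F_allow = 135 kN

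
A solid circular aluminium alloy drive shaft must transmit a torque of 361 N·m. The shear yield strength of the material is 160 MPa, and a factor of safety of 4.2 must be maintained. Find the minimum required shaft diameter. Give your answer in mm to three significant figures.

d = 36.4 mm

Allowable shear stress τ_allow = 160/4.2 = 38.10 MPa.
For a solid shaft τ = 16T/(πd³), so d³ = 16T/(π τ_allow) = 16×361000/(π×38.10) = 48260 mm³.
d = (48260)^(1/3) = 36.41 mm.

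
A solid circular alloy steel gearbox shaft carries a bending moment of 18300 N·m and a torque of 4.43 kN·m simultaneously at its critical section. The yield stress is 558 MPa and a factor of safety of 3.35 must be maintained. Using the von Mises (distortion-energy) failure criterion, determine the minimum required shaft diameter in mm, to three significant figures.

σ_allow = σ_y/n = 558/3.35 = 166.6 MPa.
For a solid shaft σ_b = 32M/(πd³) and τ = 16T/(πd³), so the von Mises stress is σ' = (16/πd³)·√(4M²+3T²).
√(4M²+3T²) = √(4×(1.830×10^7)² + 3×(4.430×10^6)²) = 3.740×10^7 N·mm.
d³ = 16×3.740×10^7/(π×166.6) = 1.143×10^6 mm³.
d = 104.6 mm.

d = 105 mm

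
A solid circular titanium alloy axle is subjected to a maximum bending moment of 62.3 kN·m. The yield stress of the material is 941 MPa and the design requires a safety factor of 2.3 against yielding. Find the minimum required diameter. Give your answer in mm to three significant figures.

d = 116 mm

σ_allow = 941/2.3 = 409.1 MPa.
For a solid circular section σ = 32M/(πd³), so d³ = 32M/(π σ_allow) = 32×6.2300×10^7/(π×409.1) = 1.551×10^6 mm³.
d = 115.8 mm.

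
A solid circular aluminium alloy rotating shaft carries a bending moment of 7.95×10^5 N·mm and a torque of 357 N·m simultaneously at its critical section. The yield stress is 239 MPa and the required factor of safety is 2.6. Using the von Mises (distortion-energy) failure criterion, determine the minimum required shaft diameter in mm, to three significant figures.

σ_allow = σ_y/n = 239/2.6 = 91.92 MPa.
For a solid shaft σ_b = 32M/(πd³) and τ = 16T/(πd³), so the von Mises stress is σ' = (16/πd³)·√(4M²+3T²).
√(4M²+3T²) = √(4×(795000)² + 3×(357000)²) = 1.706×10^6 N·mm.
d³ = 16×1.706×10^6/(π×91.92) = 94520 mm³.
d = 45.55 mm.

d = 45.6 mm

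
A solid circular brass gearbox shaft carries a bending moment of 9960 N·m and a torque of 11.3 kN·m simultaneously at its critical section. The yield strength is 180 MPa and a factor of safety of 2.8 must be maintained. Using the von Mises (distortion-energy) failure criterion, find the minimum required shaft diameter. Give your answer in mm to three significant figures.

σ_allow = σ_y/n = 180/2.8 = 64.29 MPa.
For a solid shaft σ_b = 32M/(πd³) and τ = 16T/(πd³), so the von Mises stress is σ' = (16/πd³)·√(4M²+3T²).
√(4M²+3T²) = √(4×(9.960×10^6)² + 3×(1.130×10^7)²) = 2.793×10^7 N·mm.
d³ = 16×2.793×10^7/(π×64.29) = 2.212×10^6 mm³.
d = 130.3 mm.

d = 130 mm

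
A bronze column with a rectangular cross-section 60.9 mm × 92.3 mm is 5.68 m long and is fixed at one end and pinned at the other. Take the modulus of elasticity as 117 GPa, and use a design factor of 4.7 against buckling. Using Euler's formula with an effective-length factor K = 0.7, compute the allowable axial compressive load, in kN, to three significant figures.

Buckling occurs about the weak axis: I_min = h·b³/12 = 92.3×60.9³/12 = 1.737×10^6 mm⁴ (b = 60.9 mm is the smaller dimension).
Effective length L_e = KL = 0.7×5.68 m = 3976 mm.
Euler critical load P_cr = π²EI/L_e² = π²×117000×1.737×10^6/3976² = 126900 N.
P_allow = P_cr/n = 126900/4.7 = 27000 N.

P_allow = 27.0 kN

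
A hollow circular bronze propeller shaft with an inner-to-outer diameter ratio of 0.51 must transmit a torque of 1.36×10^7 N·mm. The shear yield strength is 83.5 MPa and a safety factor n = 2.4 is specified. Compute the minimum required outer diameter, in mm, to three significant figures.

τ_allow = 83.5/2.4 = 34.79 MPa.
For a hollow shaft τ = 16T/[πd_o³(1−k⁴)] with k = 0.51, so 1−k⁴ = 0.9323.
d_o³ = 16T/[π τ_allow (1−k⁴)] = 16×1.3600×10^7/(π×34.79×0.9323) = 2.135×10^6 mm³.
d_o = 128.8 mm.

d_o = 129 mm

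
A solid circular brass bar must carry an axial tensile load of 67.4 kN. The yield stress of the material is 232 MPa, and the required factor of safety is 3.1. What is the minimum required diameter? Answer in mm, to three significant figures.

d = 33.9 mm

Allowable stress σ_allow = 232/3.1 = 74.84 MPa.
Required area A = F/σ_allow = 67400/74.84 = 900.6 mm².
A = πd²/4 → d = √(4A/π) = 33.86 mm.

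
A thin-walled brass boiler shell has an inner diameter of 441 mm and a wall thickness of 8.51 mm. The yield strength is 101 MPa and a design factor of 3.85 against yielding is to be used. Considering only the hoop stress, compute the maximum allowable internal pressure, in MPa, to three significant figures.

σ_allow = 101/3.85 = 26.23 MPa.
σ_h = pD/(2t) → p_allow = 2σ_allow t/D = 2×26.23×8.51/441 = 1.012 MPa.

p_allow = 1.01 MPa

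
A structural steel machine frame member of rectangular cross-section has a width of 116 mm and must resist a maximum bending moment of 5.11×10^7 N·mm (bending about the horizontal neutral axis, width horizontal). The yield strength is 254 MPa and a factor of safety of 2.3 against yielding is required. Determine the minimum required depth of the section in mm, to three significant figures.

h = 155 mm

σ_allow = 254/2.3 = 110.4 MPa.
For a rectangular section σ = 6M/(bh²), so h² = 6M/(b σ_allow) = 6×5.1100×10^7/(116×110.4) = 23930 mm².
h = 154.7 mm.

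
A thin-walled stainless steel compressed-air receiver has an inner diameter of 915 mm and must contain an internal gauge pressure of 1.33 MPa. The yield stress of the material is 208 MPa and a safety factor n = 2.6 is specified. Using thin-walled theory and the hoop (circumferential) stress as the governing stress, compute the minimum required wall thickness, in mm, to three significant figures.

σ_allow = 208/2.6 = 80.00 MPa.
Hoop stress σ_h = pD/(2t), so t = pD/(2σ_allow) = 1.33×915/(2×80.00) = 7.606 mm.

t = 7.61 mm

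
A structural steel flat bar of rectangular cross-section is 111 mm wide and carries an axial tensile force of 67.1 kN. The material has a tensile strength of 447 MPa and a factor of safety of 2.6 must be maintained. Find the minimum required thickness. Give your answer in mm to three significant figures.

t = 3.52 mm

σ_allow = 447/2.6 = 171.9 MPa.
Required area A = F/σ_allow = 67100/171.9 = 390.3 mm².
t = A/w = 390.3/111 = 3.516 mm.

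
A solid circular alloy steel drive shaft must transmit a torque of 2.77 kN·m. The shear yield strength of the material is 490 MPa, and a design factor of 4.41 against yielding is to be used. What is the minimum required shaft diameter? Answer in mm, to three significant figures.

d = 50.3 mm

Allowable shear stress τ_allow = 490/4.41 = 111.1 MPa.
For a solid shaft τ = 16T/(πd³), so d³ = 16T/(π τ_allow) = 16×2770000/(π×111.1) = 127000 mm³.
d = (127000)^(1/3) = 50.26 mm.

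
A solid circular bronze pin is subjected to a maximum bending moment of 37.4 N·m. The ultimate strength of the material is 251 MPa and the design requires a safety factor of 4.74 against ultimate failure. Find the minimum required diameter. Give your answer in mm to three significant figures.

σ_allow = 251/4.74 = 52.95 MPa.
For a solid circular section σ = 32M/(πd³), so d³ = 32M/(π σ_allow) = 32×37400/(π×52.95) = 7194 mm³.
d = 19.30 mm.

d = 19.3 mm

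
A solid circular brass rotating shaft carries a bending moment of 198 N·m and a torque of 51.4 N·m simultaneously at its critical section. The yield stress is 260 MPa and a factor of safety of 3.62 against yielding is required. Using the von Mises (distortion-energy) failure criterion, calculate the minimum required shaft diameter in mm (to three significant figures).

σ_allow = σ_y/n = 260/3.62 = 71.82 MPa.
For a solid shaft σ_b = 32M/(πd³) and τ = 16T/(πd³), so the von Mises stress is σ' = (16/πd³)·√(4M²+3T²).
√(4M²+3T²) = √(4×(198000)² + 3×(51400)²) = 405900 N·mm.
d³ = 16×405900/(π×71.82) = 28780 mm³.
d = 30.65 mm.

d = 30.6 mm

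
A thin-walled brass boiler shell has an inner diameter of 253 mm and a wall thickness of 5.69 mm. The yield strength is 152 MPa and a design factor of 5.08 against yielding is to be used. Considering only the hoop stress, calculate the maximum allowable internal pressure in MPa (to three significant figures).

p_allow = 1.35 MPa

σ_allow = 152/5.08 = 29.92 MPa.
σ_h = pD/(2t) → p_allow = 2σ_allow t/D = 2×29.92×5.69/253 = 1.346 MPa.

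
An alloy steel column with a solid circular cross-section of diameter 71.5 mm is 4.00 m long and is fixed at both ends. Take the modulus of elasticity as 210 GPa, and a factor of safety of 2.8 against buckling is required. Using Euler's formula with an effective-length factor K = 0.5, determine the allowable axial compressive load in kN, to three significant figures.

P_allow = 237 kN

I = πd⁴/64 = π×71.5⁴/64 = 1.283×10^6 mm⁴.
Effective length L_e = KL = 0.5×4.00 m = 2000 mm.
Euler critical load P_cr = π²EI/L_e² = π²×210000×1.283×10^6/2000² = 664700 N.
P_allow = P_cr/n = 664700/2.8 = 237400 N.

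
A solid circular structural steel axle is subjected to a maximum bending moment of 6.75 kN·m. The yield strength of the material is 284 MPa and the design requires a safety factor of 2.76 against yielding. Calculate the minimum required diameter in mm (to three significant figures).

d = 87.4 mm

σ_allow = 284/2.76 = 102.9 MPa.
For a solid circular section σ = 32M/(πd³), so d³ = 32M/(π σ_allow) = 32×6750000/(π×102.9) = 668200 mm³.
d = 87.42 mm.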